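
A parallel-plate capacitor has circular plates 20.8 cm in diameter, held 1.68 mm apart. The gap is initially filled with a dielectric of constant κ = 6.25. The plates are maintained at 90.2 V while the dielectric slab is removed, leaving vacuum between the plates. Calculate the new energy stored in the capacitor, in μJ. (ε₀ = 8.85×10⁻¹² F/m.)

U ≈ 0.728 μJ

A = π(20.8/2 cm)² = 3.40×10⁻² m².
Initially C₁ = κε₀A/d = 6.25 × 8.85×10⁻¹² × 3.40×10⁻² / 1.68×10⁻³ = 1.12×10⁻⁹ F.
U₁ = 4.55×10⁻⁶ J.
Battery connected ⇒ V is held fixed. C₂ = 0.160 C₁ and U = ½CV², so U₂/U₁ = C₂/C₁ = 0.160.
U₂ = 0.160 × 4.55×10⁻⁶ = 7.28×10⁻⁷ J.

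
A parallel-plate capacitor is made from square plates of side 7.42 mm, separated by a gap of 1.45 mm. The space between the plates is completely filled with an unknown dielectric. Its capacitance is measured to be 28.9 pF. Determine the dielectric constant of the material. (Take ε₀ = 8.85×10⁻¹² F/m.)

86.0

A = (7.42 mm)² = 5.51×10⁻⁵ m².
κ = Cd/(ε₀A) = 2.89×10⁻¹¹ × 1.45×10⁻³ / (8.85×10⁻¹² × 5.51×10⁻⁵) = 86.0.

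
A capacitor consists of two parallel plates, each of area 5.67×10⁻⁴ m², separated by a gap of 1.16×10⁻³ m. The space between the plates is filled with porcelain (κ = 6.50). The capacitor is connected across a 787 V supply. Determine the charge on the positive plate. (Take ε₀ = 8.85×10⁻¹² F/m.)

C = κε₀A/d = 6.50 × 8.85×10⁻¹² × 5.67×10⁻⁴ / 1.16×10⁻³ = 2.81×10⁻¹¹ F.
Q = CV = 2.81×10⁻¹¹ × 787 = 2.21×10⁻⁸ C.

Q ≈ 22.1 nC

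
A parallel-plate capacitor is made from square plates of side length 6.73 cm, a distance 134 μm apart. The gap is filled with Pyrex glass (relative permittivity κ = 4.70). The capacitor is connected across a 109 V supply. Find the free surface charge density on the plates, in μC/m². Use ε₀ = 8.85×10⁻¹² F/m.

A = (6.73 cm)² = 4.53×10⁻³ m².
C = κε₀A/d = 4.70 × 8.85×10⁻¹² × 4.53×10⁻³ / 1.34×10⁻⁴ = 1.41×10⁻⁹ F.
σ = Q/A = CV/A = 1.41×10⁻⁹ × 109 / 4.53×10⁻³ = 3.38×10⁻⁵ C/m².

33.8 μC/m²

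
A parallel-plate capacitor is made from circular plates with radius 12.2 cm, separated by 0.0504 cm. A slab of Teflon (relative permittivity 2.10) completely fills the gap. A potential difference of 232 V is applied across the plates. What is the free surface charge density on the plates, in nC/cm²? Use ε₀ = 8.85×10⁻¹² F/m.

A = π(12.2 cm)² = 4.68×10⁻² m².
C = κε₀A/d = 2.10 × 8.85×10⁻¹² × 4.68×10⁻² / 5.04×10⁻⁴ = 1.72×10⁻⁹ F.
σ = Q/A = CV/A = 1.72×10⁻⁹ × 232 / 4.68×10⁻² = 8.56×10⁻⁶ C/m².

σ ≈ 0.856 nC/cm²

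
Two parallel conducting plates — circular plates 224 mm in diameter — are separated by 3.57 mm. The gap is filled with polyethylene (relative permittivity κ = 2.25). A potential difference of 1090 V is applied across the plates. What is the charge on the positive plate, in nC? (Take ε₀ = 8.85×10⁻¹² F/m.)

A = π(224/2 mm)² = 3.94×10⁻² m².
C = κε₀A/d = 2.25 × 8.85×10⁻¹² × 3.94×10⁻² / 3.57×10⁻³ = 2.20×10⁻¹⁰ F.
Q = CV = 2.20×10⁻¹⁰ × 1090 = 2.40×10⁻⁷ C.

Q ≈ 240 nC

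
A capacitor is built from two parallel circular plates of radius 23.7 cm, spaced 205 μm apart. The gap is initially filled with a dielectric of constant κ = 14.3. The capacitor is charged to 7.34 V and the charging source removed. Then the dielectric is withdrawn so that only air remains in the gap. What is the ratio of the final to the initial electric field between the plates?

14.3

Isolated ⇒ Q is held fixed.
V₂ = Q/C₂ = V₁/0.0699; E = V/d, so E₂/E₁ = (V₂/V₁)(d₁/d₂) = 14.3.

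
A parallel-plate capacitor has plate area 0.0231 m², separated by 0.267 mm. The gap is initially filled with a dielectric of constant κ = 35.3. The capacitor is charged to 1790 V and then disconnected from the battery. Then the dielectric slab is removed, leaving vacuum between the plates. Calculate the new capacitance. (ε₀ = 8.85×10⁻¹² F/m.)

C ≈ 0.766 nF

Initially C₁ = κε₀A/d = 35.3 × 8.85×10⁻¹² × 2.31×10⁻² / 2.67×10⁻⁴ = 2.70×10⁻⁸ F.
C = κε₀A/d scales with κ, so C₂/C₁ = 1/κ = 1/35.3 = 0.0283.
C₂ = 0.0283 × 2.70×10⁻⁸ = 7.66×10⁻¹⁰ F.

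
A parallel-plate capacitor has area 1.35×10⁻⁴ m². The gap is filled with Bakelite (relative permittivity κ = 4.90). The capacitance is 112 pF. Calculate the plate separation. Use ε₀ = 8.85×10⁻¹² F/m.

d ≈ 52.3 μm

d = κε₀A/C = 4.90 × 8.85×10⁻¹² × 1.35×10⁻⁴ / 1.12×10⁻¹⁰ = 5.23×10⁻⁵ m.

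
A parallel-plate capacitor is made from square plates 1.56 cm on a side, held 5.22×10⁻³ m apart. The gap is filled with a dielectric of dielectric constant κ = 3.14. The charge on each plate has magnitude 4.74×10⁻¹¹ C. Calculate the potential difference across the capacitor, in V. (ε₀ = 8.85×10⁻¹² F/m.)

36.6 V

A = (1.56 cm)² = 2.43×10⁻⁴ m².
C = κε₀A/d = 3.14 × 8.85×10⁻¹² × 2.43×10⁻⁴ / 5.22×10⁻³ = 1.30×10⁻¹² F.
V = Q/C = 4.74×10⁻¹¹ / 1.30×10⁻¹² = 36.6 V.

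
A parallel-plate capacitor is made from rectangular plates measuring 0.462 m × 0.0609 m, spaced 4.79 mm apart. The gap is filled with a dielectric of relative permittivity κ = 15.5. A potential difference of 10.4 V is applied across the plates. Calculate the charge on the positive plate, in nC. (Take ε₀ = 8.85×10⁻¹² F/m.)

Q ≈ 8.38 nC

A = 0.462 × 0.0609 m² = 2.81×10⁻² m².
C = κε₀A/d = 15.5 × 8.85×10⁻¹² × 2.81×10⁻² / 4.79×10⁻³ = 8.06×10⁻¹⁰ F.
Q = CV = 8.06×10⁻¹⁰ × 10.4 = 8.38×10⁻⁹ C.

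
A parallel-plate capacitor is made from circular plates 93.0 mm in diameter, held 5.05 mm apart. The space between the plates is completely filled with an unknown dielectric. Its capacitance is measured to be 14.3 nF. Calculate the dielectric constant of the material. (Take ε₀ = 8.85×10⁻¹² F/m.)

A = π(93.0/2 mm)² = 6.79×10⁻³ m².
κ = Cd/(ε₀A) = 1.43×10⁻⁸ × 5.05×10⁻³ / (8.85×10⁻¹² × 6.79×10⁻³) = 1201.

κ ≈ 1201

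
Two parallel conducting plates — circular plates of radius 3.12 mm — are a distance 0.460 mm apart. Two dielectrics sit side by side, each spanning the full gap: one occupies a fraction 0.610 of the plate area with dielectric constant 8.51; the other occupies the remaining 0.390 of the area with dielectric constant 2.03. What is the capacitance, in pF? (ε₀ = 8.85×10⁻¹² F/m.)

A = π(3.12 mm)² = 3.06×10⁻⁵ m².
Side-by-side slabs ⇒ two capacitors in parallel, each spanning the full gap.
C₁ = κ₁ε₀A₁/d = 8.51 × 8.85×10⁻¹² × 1.87×10⁻⁵ / 4.60×10⁻⁴ = 3.05×10⁻¹² F.
C₂ = κ₂ε₀A₂/d = 2.03 × 8.85×10⁻¹² × 1.19×10⁻⁵ / 4.60×10⁻⁴ = 4.66×10⁻¹³ F.
C = C₁ + C₂ = 3.52×10⁻¹² F.

3.52 pF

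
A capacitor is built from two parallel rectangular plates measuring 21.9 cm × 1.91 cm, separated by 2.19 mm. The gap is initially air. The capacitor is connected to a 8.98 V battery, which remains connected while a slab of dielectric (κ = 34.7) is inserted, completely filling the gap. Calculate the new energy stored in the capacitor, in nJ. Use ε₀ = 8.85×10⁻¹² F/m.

A = 21.9 × 1.91 cm² = 4.18×10⁻³ m².
Initially C₁ = ε₀A/d = 8.85×10⁻¹² × 4.18×10⁻³ / 2.19×10⁻³ = 1.69×10⁻¹¹ F.
U₁ = 6.82×10⁻¹⁰ J.
Battery connected ⇒ V is held fixed. C₂ = 34.7 C₁ and U = ½CV², so U₂/U₁ = C₂/C₁ = 34.7.
U₂ = 34.7 × 6.82×10⁻¹⁰ = 2.36×10⁻⁸ J.

23.6 nJ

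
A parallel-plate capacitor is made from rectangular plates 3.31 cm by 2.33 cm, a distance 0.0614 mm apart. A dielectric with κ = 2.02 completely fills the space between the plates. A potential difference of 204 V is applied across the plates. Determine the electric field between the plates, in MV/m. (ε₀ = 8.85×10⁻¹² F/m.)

E = V/d = 204 / 6.14×10⁻⁵ = 3.32×10⁶ V/m.

E ≈ 3.32 MV/m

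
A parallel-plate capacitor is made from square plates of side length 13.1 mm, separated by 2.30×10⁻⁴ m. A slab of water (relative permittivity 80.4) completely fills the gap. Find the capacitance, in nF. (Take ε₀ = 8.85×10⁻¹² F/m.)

A = (13.1 mm)² = 1.72×10⁻⁴ m².
C = κε₀A/d = 80.4 × 8.85×10⁻¹² × 1.72×10⁻⁴ / 2.30×10⁻⁴ = 5.31×10⁻¹⁰ F.

C ≈ 0.531 nF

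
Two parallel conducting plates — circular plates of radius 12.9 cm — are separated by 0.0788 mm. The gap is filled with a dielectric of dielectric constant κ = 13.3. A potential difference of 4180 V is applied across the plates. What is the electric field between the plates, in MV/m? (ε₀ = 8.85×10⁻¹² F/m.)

53.0 MV/m

E = V/d = 4180 / 7.88×10⁻⁵ = 5.30×10⁷ V/m.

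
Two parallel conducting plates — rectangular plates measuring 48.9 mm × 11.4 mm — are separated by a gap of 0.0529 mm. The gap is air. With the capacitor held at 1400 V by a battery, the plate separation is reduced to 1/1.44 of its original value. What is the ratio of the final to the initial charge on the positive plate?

Battery connected ⇒ V is held fixed.
C₂ = 1.44 C₁ and Q = CV, so Q₂/Q₁ = C₂/C₁ = 1.44.

Q₂/Q₁ ≈ 1.44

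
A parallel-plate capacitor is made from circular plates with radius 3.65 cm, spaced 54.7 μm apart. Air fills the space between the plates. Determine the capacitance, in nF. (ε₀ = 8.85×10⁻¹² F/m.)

C ≈ 0.677 nF

A = π(3.65 cm)² = 4.19×10⁻³ m².
C = ε₀A/d = 8.85×10⁻¹² × 4.19×10⁻³ / 5.47×10⁻⁵ = 6.77×10⁻¹⁰ F.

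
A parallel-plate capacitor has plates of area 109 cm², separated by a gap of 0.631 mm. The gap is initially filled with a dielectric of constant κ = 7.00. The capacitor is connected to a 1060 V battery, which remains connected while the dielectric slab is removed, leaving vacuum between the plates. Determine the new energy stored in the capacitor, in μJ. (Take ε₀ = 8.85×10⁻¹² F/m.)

U ≈ 85.9 μJ

A = 109 cm² = 1.09×10⁻² m².
Initially C₁ = κε₀A/d = 7.00 × 8.85×10⁻¹² × 1.09×10⁻² / 6.31×10⁻⁴ = 1.07×10⁻⁹ F.
U₁ = 6.01×10⁻⁴ J.
Battery connected ⇒ V is held fixed. C₂ = 0.143 C₁ and U = ½CV², so U₂/U₁ = C₂/C₁ = 0.143.
U₂ = 0.143 × 6.01×10⁻⁴ = 8.59×10⁻⁵ J.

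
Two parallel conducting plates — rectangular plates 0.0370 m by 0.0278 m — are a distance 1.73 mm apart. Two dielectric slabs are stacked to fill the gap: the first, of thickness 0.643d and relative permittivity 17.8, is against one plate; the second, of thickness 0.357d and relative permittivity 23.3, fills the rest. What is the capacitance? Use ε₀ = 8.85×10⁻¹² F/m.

A = 0.0370 × 0.0278 m² = 1.03×10⁻³ m².
Stacked slabs ⇒ two capacitors in series, each with the full plate area.
C₁ = κ₁ε₀A/d₁ = 17.8 × 8.85×10⁻¹² × 1.03×10⁻³ / 1.11×10⁻³ = 1.46×10⁻¹⁰ F.
C₂ = κ₂ε₀A/d₂ = 23.3 × 8.85×10⁻¹² × 1.03×10⁻³ / 6.18×10⁻⁴ = 3.43×10⁻¹⁰ F.
C = (1/C₁ + 1/C₂)⁻¹ = 1.02×10⁻¹⁰ F.

102 pF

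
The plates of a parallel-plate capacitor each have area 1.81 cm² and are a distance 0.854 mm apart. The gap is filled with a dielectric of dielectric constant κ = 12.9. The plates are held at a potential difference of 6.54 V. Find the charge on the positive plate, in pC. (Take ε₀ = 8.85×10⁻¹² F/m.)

A = 1.81 cm² = 1.81×10⁻⁴ m².
C = κε₀A/d = 12.9 × 8.85×10⁻¹² × 1.81×10⁻⁴ / 8.54×10⁻⁴ = 2.42×10⁻¹¹ F.
Q = CV = 2.42×10⁻¹¹ × 6.54 = 1.58×10⁻¹⁰ C.

158 pC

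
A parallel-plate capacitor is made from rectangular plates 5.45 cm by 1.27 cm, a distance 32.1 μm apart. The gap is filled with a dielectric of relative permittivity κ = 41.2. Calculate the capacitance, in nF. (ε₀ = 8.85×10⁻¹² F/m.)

C ≈ 7.86 nF

A = 5.45 × 1.27 cm² = 6.92×10⁻⁴ m².
C = κε₀A/d = 41.2 × 8.85×10⁻¹² × 6.92×10⁻⁴ / 3.21×10⁻⁵ = 7.86×10⁻⁹ F.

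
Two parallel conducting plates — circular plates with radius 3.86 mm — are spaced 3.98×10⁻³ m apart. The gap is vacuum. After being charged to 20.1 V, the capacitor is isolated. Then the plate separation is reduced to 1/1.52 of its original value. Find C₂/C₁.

1.52

C = ε₀A/d scales as 1/d, so C₂/C₁ = d₁/d₂ = 1.52.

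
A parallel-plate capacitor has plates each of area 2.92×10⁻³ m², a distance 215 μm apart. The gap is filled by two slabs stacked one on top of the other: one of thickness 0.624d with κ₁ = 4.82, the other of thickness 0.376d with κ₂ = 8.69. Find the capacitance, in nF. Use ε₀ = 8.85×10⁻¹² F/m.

Stacked slabs ⇒ two capacitors in series, each with the full plate area.
C₁ = κ₁ε₀A/d₁ = 4.82 × 8.85×10⁻¹² × 2.92×10⁻³ / 1.34×10⁻⁴ = 9.28×10⁻¹⁰ F.
C₂ = κ₂ε₀A/d₂ = 8.69 × 8.85×10⁻¹² × 2.92×10⁻³ / 8.08×10⁻⁵ = 2.78×10⁻⁹ F.
C = (1/C₁ + 1/C₂)⁻¹ = 6.96×10⁻¹⁰ F.

C ≈ 0.696 nF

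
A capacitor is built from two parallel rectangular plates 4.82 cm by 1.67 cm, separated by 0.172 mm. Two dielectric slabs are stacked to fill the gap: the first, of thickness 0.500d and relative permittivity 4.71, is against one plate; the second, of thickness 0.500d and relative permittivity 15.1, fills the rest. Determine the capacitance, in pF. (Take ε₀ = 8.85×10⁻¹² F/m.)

C ≈ 297 pF

A = 4.82 × 1.67 cm² = 8.05×10⁻⁴ m².
Stacked slabs ⇒ two capacitors in series, each with the full plate area.
C₁ = κ₁ε₀A/d₁ = 4.71 × 8.85×10⁻¹² × 8.05×10⁻⁴ / 8.60×10⁻⁵ = 3.90×10⁻¹⁰ F.
C₂ = κ₂ε₀A/d₂ = 15.1 × 8.85×10⁻¹² × 8.05×10⁻⁴ / 8.60×10⁻⁵ = 1.25×10⁻⁹ F.
C = (1/C₁ + 1/C₂)⁻¹ = 2.97×10⁻¹⁰ F.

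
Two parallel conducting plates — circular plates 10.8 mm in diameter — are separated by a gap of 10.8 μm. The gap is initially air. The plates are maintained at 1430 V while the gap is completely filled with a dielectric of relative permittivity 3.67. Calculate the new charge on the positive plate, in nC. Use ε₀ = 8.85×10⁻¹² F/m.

A = π(10.8/2 mm)² = 9.16×10⁻⁵ m².
Initially C₁ = ε₀A/d = 8.85×10⁻¹² × 9.16×10⁻⁵ / 1.08×10⁻⁵ = 7.51×10⁻¹¹ F.
Q₁ = 1.07×10⁻⁷ C.
Battery connected ⇒ V is held fixed. C₂ = 3.67 C₁ and Q = CV, so Q₂/Q₁ = C₂/C₁ = 3.67.
Q₂ = 3.67 × 1.07×10⁻⁷ = 3.94×10⁻⁷ C.

394 nC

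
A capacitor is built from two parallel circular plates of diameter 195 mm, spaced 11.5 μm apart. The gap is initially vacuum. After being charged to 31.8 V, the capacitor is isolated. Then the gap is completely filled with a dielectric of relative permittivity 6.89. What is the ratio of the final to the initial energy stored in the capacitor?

0.145

Isolated ⇒ Q is held fixed.
C₂ = 6.89 C₁ and U = Q²/(2C), so U₂/U₁ = C₁/C₂ = 0.145.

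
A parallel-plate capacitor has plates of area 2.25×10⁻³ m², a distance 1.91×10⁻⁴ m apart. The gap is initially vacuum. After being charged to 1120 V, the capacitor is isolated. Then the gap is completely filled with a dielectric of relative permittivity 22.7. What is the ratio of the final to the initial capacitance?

22.7

C = κε₀A/d scales with κ, so C₂/C₁ = κ = 22.7.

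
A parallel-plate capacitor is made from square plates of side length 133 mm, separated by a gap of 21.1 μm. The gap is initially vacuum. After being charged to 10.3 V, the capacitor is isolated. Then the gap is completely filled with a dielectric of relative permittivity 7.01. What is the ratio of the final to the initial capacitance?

C₂/C₁ ≈ 7.01

C = κε₀A/d scales with κ, so C₂/C₁ = κ = 7.01.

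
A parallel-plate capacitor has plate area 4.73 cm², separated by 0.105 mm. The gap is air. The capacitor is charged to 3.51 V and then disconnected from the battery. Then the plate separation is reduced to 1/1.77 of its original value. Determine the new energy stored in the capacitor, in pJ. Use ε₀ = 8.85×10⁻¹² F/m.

A = 4.73 cm² = 4.73×10⁻⁴ m².
Initially C₁ = ε₀A/d = 8.85×10⁻¹² × 4.73×10⁻⁴ / 1.05×10⁻⁴ = 3.99×10⁻¹¹ F.
U₁ = 2.46×10⁻¹⁰ J.
Isolated ⇒ Q is held fixed. C₂ = 1.77 C₁ and U = Q²/(2C), so U₂/U₁ = C₁/C₂ = 0.565.
U₂ = 0.565 × 2.46×10⁻¹⁰ = 1.39×10⁻¹⁰ J.

U ≈ 139 pJ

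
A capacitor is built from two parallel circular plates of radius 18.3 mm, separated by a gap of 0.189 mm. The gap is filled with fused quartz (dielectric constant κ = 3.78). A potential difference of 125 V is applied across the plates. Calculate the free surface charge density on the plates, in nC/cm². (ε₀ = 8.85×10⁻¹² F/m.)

A = π(18.3 mm)² = 1.05×10⁻³ m².
C = κε₀A/d = 3.78 × 8.85×10⁻¹² × 1.05×10⁻³ / 1.89×10⁻⁴ = 1.86×10⁻¹⁰ F.
σ = Q/A = CV/A = 1.86×10⁻¹⁰ × 125 / 1.05×10⁻³ = 2.21×10⁻⁵ C/m².

σ ≈ 2.21 nC/cm²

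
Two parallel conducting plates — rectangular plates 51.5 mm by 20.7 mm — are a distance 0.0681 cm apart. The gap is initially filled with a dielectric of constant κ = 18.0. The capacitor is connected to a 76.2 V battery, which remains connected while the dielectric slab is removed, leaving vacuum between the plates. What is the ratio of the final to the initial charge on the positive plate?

0.0556

Battery connected ⇒ V is held fixed.
C₂ = 0.0556 C₁ and Q = CV, so Q₂/Q₁ = C₂/C₁ = 0.0556.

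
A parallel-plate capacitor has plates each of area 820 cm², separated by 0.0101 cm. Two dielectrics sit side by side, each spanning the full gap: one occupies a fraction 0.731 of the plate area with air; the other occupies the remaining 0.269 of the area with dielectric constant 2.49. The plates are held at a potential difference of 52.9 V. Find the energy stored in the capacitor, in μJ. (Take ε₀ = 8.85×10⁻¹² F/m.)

U ≈ 14.1 μJ

A = 820 cm² = 8.20×10⁻² m².
Side-by-side slabs ⇒ two capacitors in parallel, each spanning the full gap.
C₁ = κ₁ε₀A₁/d = 1.00 × 8.85×10⁻¹² × 5.99×10⁻² / 1.01×10⁻⁴ = 5.25×10⁻⁹ F.
C₂ = κ₂ε₀A₂/d = 2.49 × 8.85×10⁻¹² × 2.21×10⁻² / 1.01×10⁻⁴ = 4.81×10⁻⁹ F.
C = C₁ + C₂ = 1.01×10⁻⁸ F.
U = ½CV² = ½ × 1.01×10⁻⁸ × (52.9)² = 1.41×10⁻⁵ J.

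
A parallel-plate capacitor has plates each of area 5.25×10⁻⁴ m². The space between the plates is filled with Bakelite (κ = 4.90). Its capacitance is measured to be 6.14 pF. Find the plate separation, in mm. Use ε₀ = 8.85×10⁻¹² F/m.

3.71 mm

d = κε₀A/C = 4.90 × 8.85×10⁻¹² × 5.25×10⁻⁴ / 6.14×10⁻¹² = 3.71×10⁻³ m.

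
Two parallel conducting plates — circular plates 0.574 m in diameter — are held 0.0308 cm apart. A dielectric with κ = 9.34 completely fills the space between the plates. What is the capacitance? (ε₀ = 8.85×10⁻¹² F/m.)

C ≈ 69.4 nF

A = π(0.574/2 m)² = 0.259 m².
C = κε₀A/d = 9.34 × 8.85×10⁻¹² × 0.259 / 3.08×10⁻⁴ = 6.94×10⁻⁸ F.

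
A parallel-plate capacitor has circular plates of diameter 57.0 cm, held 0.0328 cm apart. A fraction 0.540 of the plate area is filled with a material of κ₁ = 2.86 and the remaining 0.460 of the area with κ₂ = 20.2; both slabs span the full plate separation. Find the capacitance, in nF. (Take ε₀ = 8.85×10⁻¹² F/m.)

C ≈ 74.6 nF

A = π(57.0/2 cm)² = 0.255 m².
Side-by-side slabs ⇒ two capacitors in parallel, each spanning the full gap.
C₁ = κ₁ε₀A₁/d = 2.86 × 8.85×10⁻¹² × 0.138 / 3.28×10⁻⁴ = 1.06×10⁻⁸ F.
C₂ = κ₂ε₀A₂/d = 20.2 × 8.85×10⁻¹² × 0.117 / 3.28×10⁻⁴ = 6.40×10⁻⁸ F.
C = C₁ + C₂ = 7.46×10⁻⁸ F.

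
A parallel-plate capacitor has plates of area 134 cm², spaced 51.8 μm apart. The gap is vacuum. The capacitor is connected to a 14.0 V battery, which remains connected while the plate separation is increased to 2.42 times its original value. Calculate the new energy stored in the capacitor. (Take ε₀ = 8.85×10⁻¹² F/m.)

92.7 nJ

A = 134 cm² = 1.34×10⁻² m².
Initially C₁ = ε₀A/d = 8.85×10⁻¹² × 1.34×10⁻² / 5.18×10⁻⁵ = 2.29×10⁻⁹ F.
U₁ = 2.24×10⁻⁷ J.
Battery connected ⇒ V is held fixed. C₂ = 0.413 C₁ and U = ½CV², so U₂/U₁ = C₂/C₁ = 0.413.
U₂ = 0.413 × 2.24×10⁻⁷ = 9.27×10⁻⁸ J.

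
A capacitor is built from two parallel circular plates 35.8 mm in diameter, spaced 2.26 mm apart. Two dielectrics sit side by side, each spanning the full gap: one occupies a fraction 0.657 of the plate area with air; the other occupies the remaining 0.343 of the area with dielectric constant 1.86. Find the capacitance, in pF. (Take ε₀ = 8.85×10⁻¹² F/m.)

5.10 pF

A = π(35.8/2 mm)² = 1.01×10⁻³ m².
Side-by-side slabs ⇒ two capacitors in parallel, each spanning the full gap.
C₁ = κ₁ε₀A₁/d = 1.00 × 8.85×10⁻¹² × 6.61×10⁻⁴ / 2.26×10⁻³ = 2.59×10⁻¹² F.
C₂ = κ₂ε₀A₂/d = 1.86 × 8.85×10⁻¹² × 3.45×10⁻⁴ / 2.26×10⁻³ = 2.51×10⁻¹² F.
C = C₁ + C₂ = 5.10×10⁻¹² F.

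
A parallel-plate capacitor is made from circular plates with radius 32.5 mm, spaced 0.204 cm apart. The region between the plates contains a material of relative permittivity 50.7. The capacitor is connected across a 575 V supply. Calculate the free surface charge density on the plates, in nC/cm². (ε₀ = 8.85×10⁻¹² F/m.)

12.6 nC/cm²

A = π(32.5 mm)² = 3.32×10⁻³ m².
C = κε₀A/d = 50.7 × 8.85×10⁻¹² × 3.32×10⁻³ / 2.04×10⁻³ = 7.30×10⁻¹⁰ F.
σ = Q/A = CV/A = 7.30×10⁻¹⁰ × 575 / 3.32×10⁻³ = 1.26×10⁻⁴ C/m².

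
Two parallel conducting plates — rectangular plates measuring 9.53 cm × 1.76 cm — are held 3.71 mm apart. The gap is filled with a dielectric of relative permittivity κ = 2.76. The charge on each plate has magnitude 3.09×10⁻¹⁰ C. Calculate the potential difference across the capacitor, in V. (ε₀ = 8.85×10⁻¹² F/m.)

28.0 V

A = 9.53 × 1.76 cm² = 1.68×10⁻³ m².
C = κε₀A/d = 2.76 × 8.85×10⁻¹² × 1.68×10⁻³ / 3.71×10⁻³ = 1.10×10⁻¹¹ F.
V = Q/C = 3.09×10⁻¹⁰ / 1.10×10⁻¹¹ = 28.0 V.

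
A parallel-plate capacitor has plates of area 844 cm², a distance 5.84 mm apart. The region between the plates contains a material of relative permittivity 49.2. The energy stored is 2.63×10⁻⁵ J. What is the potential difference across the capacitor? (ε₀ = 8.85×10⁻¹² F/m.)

A = 844 cm² = 8.44×10⁻² m².
C = κε₀A/d = 49.2 × 8.85×10⁻¹² × 8.44×10⁻² / 5.84×10⁻³ = 6.29×10⁻⁹ F.
V = √(2U/C) = √(2 × 2.63×10⁻⁵ / 6.29×10⁻⁹) = 91.4 V.

91.4 V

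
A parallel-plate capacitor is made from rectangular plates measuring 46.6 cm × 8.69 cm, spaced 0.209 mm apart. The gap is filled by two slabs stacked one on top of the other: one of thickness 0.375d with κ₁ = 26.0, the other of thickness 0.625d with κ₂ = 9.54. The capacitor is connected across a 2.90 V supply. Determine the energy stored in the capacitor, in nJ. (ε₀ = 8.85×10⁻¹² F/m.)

90.2 nJ

A = 46.6 × 8.69 cm² = 4.05×10⁻² m².
Stacked slabs ⇒ two capacitors in series, each with the full plate area.
C₁ = κ₁ε₀A/d₁ = 26.0 × 8.85×10⁻¹² × 4.05×10⁻² / 7.84×10⁻⁵ = 1.19×10⁻⁷ F.
C₂ = κ₂ε₀A/d₂ = 9.54 × 8.85×10⁻¹² × 4.05×10⁻² / 1.31×10⁻⁴ = 2.62×10⁻⁸ F.
C = (1/C₁ + 1/C₂)⁻¹ = 2.15×10⁻⁸ F.
U = ½CV² = ½ × 2.15×10⁻⁸ × (2.90)² = 9.02×10⁻⁸ J.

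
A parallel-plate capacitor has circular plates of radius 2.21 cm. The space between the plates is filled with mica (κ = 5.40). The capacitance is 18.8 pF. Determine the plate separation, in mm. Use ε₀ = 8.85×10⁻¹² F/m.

A = π(2.21 cm)² = 1.53×10⁻³ m².
d = κε₀A/C = 5.40 × 8.85×10⁻¹² × 1.53×10⁻³ / 1.88×10⁻¹¹ = 3.90×10⁻³ m.

d ≈ 3.90 mm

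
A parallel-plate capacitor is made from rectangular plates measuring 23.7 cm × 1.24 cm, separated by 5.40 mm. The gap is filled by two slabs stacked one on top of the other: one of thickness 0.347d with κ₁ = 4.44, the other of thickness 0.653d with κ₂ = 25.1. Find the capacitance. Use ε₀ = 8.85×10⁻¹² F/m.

46.2 pF

A = 23.7 × 1.24 cm² = 2.94×10⁻³ m².
Stacked slabs ⇒ two capacitors in series, each with the full plate area.
C₁ = κ₁ε₀A/d₁ = 4.44 × 8.85×10⁻¹² × 2.94×10⁻³ / 1.87×10⁻³ = 6.16×10⁻¹¹ F.
C₂ = κ₂ε₀A/d₂ = 25.1 × 8.85×10⁻¹² × 2.94×10⁻³ / 3.53×10⁻³ = 1.85×10⁻¹⁰ F.
C = (1/C₁ + 1/C₂)⁻¹ = 4.62×10⁻¹¹ F.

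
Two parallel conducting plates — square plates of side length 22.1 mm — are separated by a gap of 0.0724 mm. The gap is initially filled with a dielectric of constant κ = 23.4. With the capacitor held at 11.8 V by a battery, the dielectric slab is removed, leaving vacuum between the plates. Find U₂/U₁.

Battery connected ⇒ V is held fixed.
C₂ = 0.0427 C₁ and U = ½CV², so U₂/U₁ = C₂/C₁ = 0.0427.

0.0427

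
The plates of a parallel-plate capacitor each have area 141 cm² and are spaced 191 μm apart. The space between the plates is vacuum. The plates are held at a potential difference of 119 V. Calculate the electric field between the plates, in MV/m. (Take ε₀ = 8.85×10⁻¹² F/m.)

E = V/d = 119 / 1.91×10⁻⁴ = 6.23×10⁵ V/m.

0.623 MV/m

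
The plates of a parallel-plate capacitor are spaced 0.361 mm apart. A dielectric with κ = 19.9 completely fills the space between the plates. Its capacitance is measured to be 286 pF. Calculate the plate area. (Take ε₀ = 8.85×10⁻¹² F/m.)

A ≈ 5.86 cm²

A = Cd/(κε₀) = 2.86×10⁻¹⁰ × 3.61×10⁻⁴ / (19.9 × 8.85×10⁻¹²) = 5.86×10⁻⁴ m².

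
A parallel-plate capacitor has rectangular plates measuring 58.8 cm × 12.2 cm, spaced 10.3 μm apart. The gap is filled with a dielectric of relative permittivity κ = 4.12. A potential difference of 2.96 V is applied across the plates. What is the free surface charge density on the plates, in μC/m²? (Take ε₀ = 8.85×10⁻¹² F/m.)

A = 58.8 × 12.2 cm² = 7.17×10⁻² m².
C = κε₀A/d = 4.12 × 8.85×10⁻¹² × 7.17×10⁻² / 1.03×10⁻⁵ = 2.54×10⁻⁷ F.
σ = Q/A = CV/A = 2.54×10⁻⁷ × 2.96 / 7.17×10⁻² = 1.05×10⁻⁵ C/m².

10.5 μC/m²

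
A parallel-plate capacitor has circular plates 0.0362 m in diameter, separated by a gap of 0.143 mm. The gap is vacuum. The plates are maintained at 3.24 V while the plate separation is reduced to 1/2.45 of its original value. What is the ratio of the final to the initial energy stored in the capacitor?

Battery connected ⇒ V is held fixed.
C₂ = 2.45 C₁ and U = ½CV², so U₂/U₁ = C₂/C₁ = 2.45.

2.45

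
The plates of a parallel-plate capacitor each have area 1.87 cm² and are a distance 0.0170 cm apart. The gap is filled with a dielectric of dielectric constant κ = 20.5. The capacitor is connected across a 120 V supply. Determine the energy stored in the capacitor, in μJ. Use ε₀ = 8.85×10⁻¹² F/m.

A = 1.87 cm² = 1.87×10⁻⁴ m².
C = κε₀A/d = 20.5 × 8.85×10⁻¹² × 1.87×10⁻⁴ / 1.70×10⁻⁴ = 2.00×10⁻¹⁰ F.
U = ½CV² = ½ × 2.00×10⁻¹⁰ × (120)² = 1.44×10⁻⁶ J.

U ≈ 1.44 μJ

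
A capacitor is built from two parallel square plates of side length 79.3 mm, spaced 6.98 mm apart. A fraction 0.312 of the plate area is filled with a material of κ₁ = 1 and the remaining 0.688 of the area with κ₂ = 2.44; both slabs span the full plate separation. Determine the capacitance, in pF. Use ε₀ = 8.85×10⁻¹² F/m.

15.9 pF

A = (79.3 mm)² = 6.29×10⁻³ m².
Side-by-side slabs ⇒ two capacitors in parallel, each spanning the full gap.
C₁ = κ₁ε₀A₁/d = 1.00 × 8.85×10⁻¹² × 1.96×10⁻³ / 6.98×10⁻³ = 2.49×10⁻¹² F.
C₂ = κ₂ε₀A₂/d = 2.44 × 8.85×10⁻¹² × 4.33×10⁻³ / 6.98×10⁻³ = 1.34×10⁻¹¹ F.
C = C₁ + C₂ = 1.59×10⁻¹¹ F.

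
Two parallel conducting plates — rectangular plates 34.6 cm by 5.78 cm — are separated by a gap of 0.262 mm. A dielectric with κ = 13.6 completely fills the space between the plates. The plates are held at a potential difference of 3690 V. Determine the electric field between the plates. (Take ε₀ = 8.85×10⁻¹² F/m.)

E = V/d = 3690 / 2.62×10⁻⁴ = 1.41×10⁷ V/m.

14.1 MV/m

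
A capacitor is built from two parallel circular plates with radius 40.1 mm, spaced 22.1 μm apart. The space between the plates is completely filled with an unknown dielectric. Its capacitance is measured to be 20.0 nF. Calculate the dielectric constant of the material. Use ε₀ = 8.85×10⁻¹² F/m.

9.89

A = π(40.1 mm)² = 5.05×10⁻³ m².
κ = Cd/(ε₀A) = 2.00×10⁻⁸ × 2.21×10⁻⁵ / (8.85×10⁻¹² × 5.05×10⁻³) = 9.89.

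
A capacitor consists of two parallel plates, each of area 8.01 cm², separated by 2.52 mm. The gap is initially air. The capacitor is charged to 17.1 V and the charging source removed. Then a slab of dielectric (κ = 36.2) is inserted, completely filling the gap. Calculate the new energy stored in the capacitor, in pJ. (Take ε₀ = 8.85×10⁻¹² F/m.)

A = 8.01 cm² = 8.01×10⁻⁴ m².
Initially C₁ = ε₀A/d = 8.85×10⁻¹² × 8.01×10⁻⁴ / 2.52×10⁻³ = 2.81×10⁻¹² F.
U₁ = 4.11×10⁻¹⁰ J.
Isolated ⇒ Q is held fixed. C₂ = 36.2 C₁ and U = Q²/(2C), so U₂/U₁ = C₁/C₂ = 0.0276.
U₂ = 0.0276 × 4.11×10⁻¹⁰ = 1.14×10⁻¹¹ J.

U ≈ 11.4 pJ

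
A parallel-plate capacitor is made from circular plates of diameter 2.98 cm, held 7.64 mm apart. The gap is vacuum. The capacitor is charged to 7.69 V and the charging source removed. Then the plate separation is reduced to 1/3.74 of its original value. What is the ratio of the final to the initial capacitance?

C = ε₀A/d scales as 1/d, so C₂/C₁ = d₁/d₂ = 3.74.

3.74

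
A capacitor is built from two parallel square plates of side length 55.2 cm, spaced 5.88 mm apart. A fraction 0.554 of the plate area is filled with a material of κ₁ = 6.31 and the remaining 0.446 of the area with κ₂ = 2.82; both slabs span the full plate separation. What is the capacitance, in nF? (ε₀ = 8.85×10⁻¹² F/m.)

A = (55.2 cm)² = 0.305 m².
Side-by-side slabs ⇒ two capacitors in parallel, each spanning the full gap.
C₁ = κ₁ε₀A₁/d = 6.31 × 8.85×10⁻¹² × 0.169 / 5.88×10⁻³ = 1.60×10⁻⁹ F.
C₂ = κ₂ε₀A₂/d = 2.82 × 8.85×10⁻¹² × 0.136 / 5.88×10⁻³ = 5.77×10⁻¹⁰ F.
C = C₁ + C₂ = 2.18×10⁻⁹ F.

2.18 nF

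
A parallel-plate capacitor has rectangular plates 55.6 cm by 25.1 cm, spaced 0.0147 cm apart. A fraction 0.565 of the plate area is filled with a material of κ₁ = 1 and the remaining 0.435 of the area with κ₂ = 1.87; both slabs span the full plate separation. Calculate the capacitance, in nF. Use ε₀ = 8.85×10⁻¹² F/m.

A = 55.6 × 25.1 cm² = 0.140 m².
Side-by-side slabs ⇒ two capacitors in parallel, each spanning the full gap.
C₁ = κ₁ε₀A₁/d = 1.00 × 8.85×10⁻¹² × 7.88×10⁻² / 1.47×10⁻⁴ = 4.75×10⁻⁹ F.
C₂ = κ₂ε₀A₂/d = 1.87 × 8.85×10⁻¹² × 6.07×10⁻² / 1.47×10⁻⁴ = 6.83×10⁻⁹ F.
C = C₁ + C₂ = 1.16×10⁻⁸ F.

C ≈ 11.6 nF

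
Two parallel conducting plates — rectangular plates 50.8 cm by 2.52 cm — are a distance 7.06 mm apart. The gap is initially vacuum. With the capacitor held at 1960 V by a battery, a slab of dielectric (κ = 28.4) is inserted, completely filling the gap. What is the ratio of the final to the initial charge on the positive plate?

Q₂/Q₁ ≈ 28.4

Battery connected ⇒ V is held fixed.
C₂ = 28.4 C₁ and Q = CV, so Q₂/Q₁ = C₂/C₁ = 28.4.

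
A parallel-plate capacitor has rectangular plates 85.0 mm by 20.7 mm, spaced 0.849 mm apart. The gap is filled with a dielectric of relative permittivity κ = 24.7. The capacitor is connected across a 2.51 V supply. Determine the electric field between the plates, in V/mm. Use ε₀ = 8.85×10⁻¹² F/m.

2.96 V/mm

E = V/d = 2.51 / 8.49×10⁻⁴ = 2.96×10³ V/m.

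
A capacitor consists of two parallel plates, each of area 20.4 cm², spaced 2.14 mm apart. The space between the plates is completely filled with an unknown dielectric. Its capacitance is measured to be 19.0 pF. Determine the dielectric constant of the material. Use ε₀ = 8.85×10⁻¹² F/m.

A = 20.4 cm² = 2.04×10⁻³ m².
κ = Cd/(ε₀A) = 1.90×10⁻¹¹ × 2.14×10⁻³ / (8.85×10⁻¹² × 2.04×10⁻³) = 2.25.

2.25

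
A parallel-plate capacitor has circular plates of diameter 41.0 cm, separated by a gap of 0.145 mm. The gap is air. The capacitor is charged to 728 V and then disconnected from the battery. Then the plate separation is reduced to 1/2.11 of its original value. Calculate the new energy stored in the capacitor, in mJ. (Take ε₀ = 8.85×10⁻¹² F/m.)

A = π(41.0/2 cm)² = 0.132 m².
Initially C₁ = ε₀A/d = 8.85×10⁻¹² × 0.132 / 1.45×10⁻⁴ = 8.06×10⁻⁹ F.
U₁ = 2.14×10⁻³ J.
Isolated ⇒ Q is held fixed. C₂ = 2.11 C₁ and U = Q²/(2C), so U₂/U₁ = C₁/C₂ = 0.474.
U₂ = 0.474 × 2.14×10⁻³ = 1.01×10⁻³ J.

U ≈ 1.01 mJ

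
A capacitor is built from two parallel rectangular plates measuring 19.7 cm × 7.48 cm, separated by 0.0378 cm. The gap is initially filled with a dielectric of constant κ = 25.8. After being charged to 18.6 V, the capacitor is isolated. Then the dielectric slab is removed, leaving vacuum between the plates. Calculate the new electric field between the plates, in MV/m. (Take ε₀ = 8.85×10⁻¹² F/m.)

1.27 MV/m

A = 19.7 × 7.48 cm² = 1.47×10⁻² m².
Initially C₁ = κε₀A/d = 25.8 × 8.85×10⁻¹² × 1.47×10⁻² / 3.78×10⁻⁴ = 8.90×10⁻⁹ F.
E₁ = 4.92×10⁴ V/m.
Isolated ⇒ Q is held fixed. V₂ = Q/C₂ = V₁/0.0388; E = V/d, so E₂/E₁ = (V₂/V₁)(d₁/d₂) = 25.8.
E₂ = 25.8 × 4.92×10⁴ = 1.27×10⁶ V/m.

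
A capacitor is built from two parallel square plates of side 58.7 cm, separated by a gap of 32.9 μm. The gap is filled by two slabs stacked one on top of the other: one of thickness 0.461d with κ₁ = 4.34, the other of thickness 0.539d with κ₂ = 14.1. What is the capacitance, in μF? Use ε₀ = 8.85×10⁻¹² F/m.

A = (58.7 cm)² = 0.345 m².
Stacked slabs ⇒ two capacitors in series, each with the full plate area.
C₁ = κ₁ε₀A/d₁ = 4.34 × 8.85×10⁻¹² × 0.345 / 1.52×10⁻⁵ = 8.73×10⁻⁷ F.
C₂ = κ₂ε₀A/d₂ = 14.1 × 8.85×10⁻¹² × 0.345 / 1.77×10⁻⁵ = 2.42×10⁻⁶ F.
C = (1/C₁ + 1/C₂)⁻¹ = 6.42×10⁻⁷ F.

0.642 μF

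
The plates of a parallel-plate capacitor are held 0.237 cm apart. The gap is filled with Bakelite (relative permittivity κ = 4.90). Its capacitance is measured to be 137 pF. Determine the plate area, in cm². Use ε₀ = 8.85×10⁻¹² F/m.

A = Cd/(κε₀) = 1.37×10⁻¹⁰ × 2.37×10⁻³ / (4.90 × 8.85×10⁻¹²) = 7.49×10⁻³ m².

A ≈ 74.9 cm²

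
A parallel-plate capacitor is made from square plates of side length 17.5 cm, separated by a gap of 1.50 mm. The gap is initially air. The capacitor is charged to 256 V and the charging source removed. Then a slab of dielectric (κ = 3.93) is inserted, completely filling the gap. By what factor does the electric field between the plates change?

Isolated ⇒ Q is held fixed.
V₂ = Q/C₂ = V₁/3.93; E = V/d, so E₂/E₁ = (V₂/V₁)(d₁/d₂) = 0.254.

E₂/E₁ ≈ 0.254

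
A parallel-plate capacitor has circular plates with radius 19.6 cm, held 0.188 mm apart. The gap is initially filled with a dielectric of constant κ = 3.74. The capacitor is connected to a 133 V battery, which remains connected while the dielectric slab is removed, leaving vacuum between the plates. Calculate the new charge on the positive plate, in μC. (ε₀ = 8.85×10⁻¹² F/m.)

A = π(19.6 cm)² = 0.121 m².
Initially C₁ = κε₀A/d = 3.74 × 8.85×10⁻¹² × 0.121 / 1.88×10⁻⁴ = 2.12×10⁻⁸ F.
Q₁ = 2.83×10⁻⁶ C.
Battery connected ⇒ V is held fixed. C₂ = 0.267 C₁ and Q = CV, so Q₂/Q₁ = C₂/C₁ = 0.267.
Q₂ = 0.267 × 2.83×10⁻⁶ = 7.56×10⁻⁷ C.

Q ≈ 0.756 μC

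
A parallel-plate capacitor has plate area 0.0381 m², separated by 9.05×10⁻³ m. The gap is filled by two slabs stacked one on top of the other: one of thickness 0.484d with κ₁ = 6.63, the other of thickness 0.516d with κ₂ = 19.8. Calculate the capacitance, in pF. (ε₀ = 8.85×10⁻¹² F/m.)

Stacked slabs ⇒ two capacitors in series, each with the full plate area.
C₁ = κ₁ε₀A/d₁ = 6.63 × 8.85×10⁻¹² × 3.81×10⁻² / 4.38×10⁻³ = 5.10×10⁻¹⁰ F.
C₂ = κ₂ε₀A/d₂ = 19.8 × 8.85×10⁻¹² × 3.81×10⁻² / 4.67×10⁻³ = 1.43×10⁻⁹ F.
C = (1/C₁ + 1/C₂)⁻¹ = 3.76×10⁻¹⁰ F.

376 pF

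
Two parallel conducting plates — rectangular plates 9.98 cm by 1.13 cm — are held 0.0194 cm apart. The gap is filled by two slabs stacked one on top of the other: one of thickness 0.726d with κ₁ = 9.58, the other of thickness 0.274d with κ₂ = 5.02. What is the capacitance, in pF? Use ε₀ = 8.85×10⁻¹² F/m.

A = 9.98 × 1.13 cm² = 1.13×10⁻³ m².
Stacked slabs ⇒ two capacitors in series, each with the full plate area.
C₁ = κ₁ε₀A/d₁ = 9.58 × 8.85×10⁻¹² × 1.13×10⁻³ / 1.41×10⁻⁴ = 6.79×10⁻¹⁰ F.
C₂ = κ₂ε₀A/d₂ = 5.02 × 8.85×10⁻¹² × 1.13×10⁻³ / 5.32×10⁻⁵ = 9.43×10⁻¹⁰ F.
C = (1/C₁ + 1/C₂)⁻¹ = 3.95×10⁻¹⁰ F.

C ≈ 395 pF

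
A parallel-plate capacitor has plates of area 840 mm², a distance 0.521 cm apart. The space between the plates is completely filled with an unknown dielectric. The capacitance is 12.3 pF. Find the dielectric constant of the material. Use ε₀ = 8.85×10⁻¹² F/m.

A = 840 mm² = 8.40×10⁻⁴ m².
κ = Cd/(ε₀A) = 1.23×10⁻¹¹ × 5.21×10⁻³ / (8.85×10⁻¹² × 8.40×10⁻⁴) = 8.62.

8.62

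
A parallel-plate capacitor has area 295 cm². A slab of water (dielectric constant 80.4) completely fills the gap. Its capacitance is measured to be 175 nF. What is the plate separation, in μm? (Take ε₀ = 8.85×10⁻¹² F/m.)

A = 295 cm² = 2.95×10⁻² m².
d = κε₀A/C = 80.4 × 8.85×10⁻¹² × 2.95×10⁻² / 1.75×10⁻⁷ = 1.20×10⁻⁴ m.

d ≈ 120 μm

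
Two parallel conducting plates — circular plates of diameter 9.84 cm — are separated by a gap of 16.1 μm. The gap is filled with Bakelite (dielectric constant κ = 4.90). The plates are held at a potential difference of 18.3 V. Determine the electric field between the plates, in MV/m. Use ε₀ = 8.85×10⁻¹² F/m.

E = V/d = 18.3 / 1.61×10⁻⁵ = 1.14×10⁶ V/m.

E ≈ 1.14 MV/m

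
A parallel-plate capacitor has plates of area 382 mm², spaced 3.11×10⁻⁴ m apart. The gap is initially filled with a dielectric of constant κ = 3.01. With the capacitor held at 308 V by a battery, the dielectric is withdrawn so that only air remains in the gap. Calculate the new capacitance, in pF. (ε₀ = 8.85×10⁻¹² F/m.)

10.9 pF

A = 382 mm² = 3.82×10⁻⁴ m².
Initially C₁ = κε₀A/d = 3.01 × 8.85×10⁻¹² × 3.82×10⁻⁴ / 3.11×10⁻⁴ = 3.27×10⁻¹¹ F.
C = κε₀A/d scales with κ, so C₂/C₁ = 1/κ = 1/3.01 = 0.332.
C₂ = 0.332 × 3.27×10⁻¹¹ = 1.09×10⁻¹¹ F.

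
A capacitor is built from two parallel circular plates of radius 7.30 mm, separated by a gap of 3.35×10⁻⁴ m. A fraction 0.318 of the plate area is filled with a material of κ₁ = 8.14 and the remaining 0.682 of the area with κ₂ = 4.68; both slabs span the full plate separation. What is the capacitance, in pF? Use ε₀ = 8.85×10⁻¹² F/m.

A = π(7.30 mm)² = 1.67×10⁻⁴ m².
Side-by-side slabs ⇒ two capacitors in parallel, each spanning the full gap.
C₁ = κ₁ε₀A₁/d = 8.14 × 8.85×10⁻¹² × 5.32×10⁻⁵ / 3.35×10⁻⁴ = 1.14×10⁻¹¹ F.
C₂ = κ₂ε₀A₂/d = 4.68 × 8.85×10⁻¹² × 1.14×10⁻⁴ / 3.35×10⁻⁴ = 1.41×10⁻¹¹ F.
C = C₁ + C₂ = 2.56×10⁻¹¹ F.

C ≈ 25.6 pF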